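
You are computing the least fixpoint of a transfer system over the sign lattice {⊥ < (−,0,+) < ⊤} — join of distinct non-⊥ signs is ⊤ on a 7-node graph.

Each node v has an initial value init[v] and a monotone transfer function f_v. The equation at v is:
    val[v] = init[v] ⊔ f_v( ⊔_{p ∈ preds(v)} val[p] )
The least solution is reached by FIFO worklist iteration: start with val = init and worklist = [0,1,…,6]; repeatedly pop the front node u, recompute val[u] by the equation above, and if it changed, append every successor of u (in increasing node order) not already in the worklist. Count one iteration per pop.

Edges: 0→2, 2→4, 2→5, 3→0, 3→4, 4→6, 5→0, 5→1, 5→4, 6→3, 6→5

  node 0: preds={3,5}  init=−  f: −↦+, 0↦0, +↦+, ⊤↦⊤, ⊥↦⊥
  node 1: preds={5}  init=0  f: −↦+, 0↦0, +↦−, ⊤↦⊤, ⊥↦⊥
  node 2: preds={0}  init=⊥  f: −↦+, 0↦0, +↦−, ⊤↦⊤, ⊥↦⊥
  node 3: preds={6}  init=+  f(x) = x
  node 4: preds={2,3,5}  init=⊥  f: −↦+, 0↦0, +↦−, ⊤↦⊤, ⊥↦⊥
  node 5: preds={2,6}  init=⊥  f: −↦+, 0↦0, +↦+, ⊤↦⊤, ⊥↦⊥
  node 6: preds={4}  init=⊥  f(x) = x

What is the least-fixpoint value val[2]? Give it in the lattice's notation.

⊤

Worklist (14 pops):
  #1 pop 0: in=+ → ⊤ (was −); enqueue []
  #2 pop 1: in=⊥ → 0 (no change)
  #3 pop 2: in=⊤ → ⊤ (was ⊥); enqueue []
  #4 pop 3: in=⊥ → + (no change)
  #5 pop 4: in=⊤ → ⊤ (was ⊥); enqueue []
  #6 pop 5: in=⊤ → ⊤ (was ⊥); enqueue [0,1,4]
  #7 pop 6: in=⊤ → ⊤ (was ⊥); enqueue [3,5]
  #8 pop 0: in=⊤ → ⊤ (no change)
  #9 pop 1: in=⊤ → ⊤ (was 0); enqueue []
  #10 pop 4: in=⊤ → ⊤ (no change)
  #11 pop 3: in=⊤ → ⊤ (was +); enqueue [0,4]
  #12 pop 5: in=⊤ → ⊤ (no change)
  #13 pop 0: in=⊤ → ⊤ (no change)
  #14 pop 4: in=⊤ → ⊤ (no change)

Fixpoint:
  val[0] = ⊤
  val[1] = ⊤
  val[2] = ⊤
  val[3] = ⊤
  val[4] = ⊤
  val[5] = ⊤
  val[6] = ⊤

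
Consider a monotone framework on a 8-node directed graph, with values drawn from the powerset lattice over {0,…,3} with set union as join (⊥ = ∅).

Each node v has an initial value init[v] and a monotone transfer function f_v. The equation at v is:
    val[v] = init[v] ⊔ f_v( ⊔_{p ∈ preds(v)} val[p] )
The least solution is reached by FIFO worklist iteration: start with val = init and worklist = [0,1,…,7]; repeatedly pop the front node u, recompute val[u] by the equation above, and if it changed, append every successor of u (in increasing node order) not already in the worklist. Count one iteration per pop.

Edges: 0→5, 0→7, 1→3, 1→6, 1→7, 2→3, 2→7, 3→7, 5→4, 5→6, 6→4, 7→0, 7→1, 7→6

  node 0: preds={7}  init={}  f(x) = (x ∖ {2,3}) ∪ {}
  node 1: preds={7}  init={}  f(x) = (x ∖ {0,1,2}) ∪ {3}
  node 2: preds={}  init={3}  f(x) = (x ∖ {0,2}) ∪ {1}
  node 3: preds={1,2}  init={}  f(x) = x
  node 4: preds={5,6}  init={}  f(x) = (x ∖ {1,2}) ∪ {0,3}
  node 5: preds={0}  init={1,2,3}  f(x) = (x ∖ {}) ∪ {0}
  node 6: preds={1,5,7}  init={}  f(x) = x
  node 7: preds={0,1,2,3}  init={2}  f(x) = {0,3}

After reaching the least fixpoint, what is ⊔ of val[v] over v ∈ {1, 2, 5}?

Worklist (14 pops):
  #1 pop 0: in={2} → {} (no change)
  #2 pop 1: in={2} → {3} (was {}); enqueue []
  #3 pop 2: in={} → {1,3} (was {3}); enqueue []
  #4 pop 3: in={1,3} → {1,3} (was {}); enqueue []
  #5 pop 4: in={1,2,3} → {0,3} (was {}); enqueue []
  #6 pop 5: in={} → {0,1,2,3} (was {1,2,3}); enqueue [4]
  #7 pop 6: in={0,1,2,3} → {0,1,2,3} (was {}); enqueue []
  #8 pop 7: in={1,3} → {0,2,3} (was {2}); enqueue [0,1,6]
  #9 pop 4: in={0,1,2,3} → {0,3} (no change)
  #10 pop 0: in={0,2,3} → {0} (was {}); enqueue [5,7]
  #11 pop 1: in={0,2,3} → {3} (no change)
  #12 pop 6: in={0,1,2,3} → {0,1,2,3} (no change)
  #13 pop 5: in={0} → {0,1,2,3} (no change)
  #14 pop 7: in={0,1,3} → {0,2,3} (no change)

Fixpoint:
  val[0] = {0}
  val[1] = {3}
  val[2] = {1,3}
  val[3] = {1,3}
  val[4] = {0,3}
  val[5] = {0,1,2,3}
  val[6] = {0,1,2,3}
  val[7] = {0,2,3}

{0,1,2,3}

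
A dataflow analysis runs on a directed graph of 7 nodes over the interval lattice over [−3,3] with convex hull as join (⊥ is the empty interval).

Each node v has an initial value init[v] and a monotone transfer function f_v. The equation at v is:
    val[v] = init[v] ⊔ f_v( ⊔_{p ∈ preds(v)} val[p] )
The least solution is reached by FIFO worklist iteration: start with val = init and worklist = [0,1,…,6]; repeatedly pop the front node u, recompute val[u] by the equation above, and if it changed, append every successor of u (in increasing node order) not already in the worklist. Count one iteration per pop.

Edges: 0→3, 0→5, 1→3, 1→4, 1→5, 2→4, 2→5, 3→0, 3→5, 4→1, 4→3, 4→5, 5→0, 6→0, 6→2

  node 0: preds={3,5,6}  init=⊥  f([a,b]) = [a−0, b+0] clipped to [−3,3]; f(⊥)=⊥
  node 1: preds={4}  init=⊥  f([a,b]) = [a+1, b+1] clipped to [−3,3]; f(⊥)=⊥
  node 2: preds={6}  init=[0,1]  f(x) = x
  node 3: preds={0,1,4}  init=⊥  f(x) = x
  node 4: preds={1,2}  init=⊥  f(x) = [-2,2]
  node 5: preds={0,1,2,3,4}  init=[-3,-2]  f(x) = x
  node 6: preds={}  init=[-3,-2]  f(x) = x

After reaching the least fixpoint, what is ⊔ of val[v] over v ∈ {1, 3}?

Trace (15 dequeues):
  [1] u=0 | in [-3,-2] | out [-3,-2] | prev ⊥ | push {}
  [2] u=1 | in ⊥ | out ⊥ | ==
  [3] u=2 | in [-3,-2] | out [-3,1] | prev [0,1] | push {}
  [4] u=3 | in [-3,-2] | out [-3,-2] | prev ⊥ | push {0}
  [5] u=4 | in [-3,1] | out [-2,2] | prev ⊥ | push {1,3}
  [6] u=5 | in [-3,2] | out [-3,2] | prev [-3,-2] | push {}
  [7] u=6 | in ⊥ | out [-3,-2] | ==
  [8] u=0 | in [-3,2] | out [-3,2] | prev [-3,-2] | push {5}
  [9] u=1 | in [-2,2] | out [-1,3] | prev ⊥ | push {4}
  [10] u=3 | in [-3,3] | out [-3,3] | prev [-3,-2] | push {0}
  [11] u=5 | in [-3,3] | out [-3,3] | prev [-3,2] | push {}
  [12] u=4 | in [-3,3] | out [-2,2] | ==
  [13] u=0 | in [-3,3] | out [-3,3] | prev [-3,2] | push {3,5}
  [14] u=3 | in [-3,3] | out [-3,3] | ==
  [15] u=5 | in [-3,3] | out [-3,3] | ==

Converged values:
  [0] [-3,3]
  [1] [-1,3]
  [2] [-3,1]
  [3] [-3,3]
  [4] [-2,2]
  [5] [-3,3]
  [6] [-3,-2]

[-3,3]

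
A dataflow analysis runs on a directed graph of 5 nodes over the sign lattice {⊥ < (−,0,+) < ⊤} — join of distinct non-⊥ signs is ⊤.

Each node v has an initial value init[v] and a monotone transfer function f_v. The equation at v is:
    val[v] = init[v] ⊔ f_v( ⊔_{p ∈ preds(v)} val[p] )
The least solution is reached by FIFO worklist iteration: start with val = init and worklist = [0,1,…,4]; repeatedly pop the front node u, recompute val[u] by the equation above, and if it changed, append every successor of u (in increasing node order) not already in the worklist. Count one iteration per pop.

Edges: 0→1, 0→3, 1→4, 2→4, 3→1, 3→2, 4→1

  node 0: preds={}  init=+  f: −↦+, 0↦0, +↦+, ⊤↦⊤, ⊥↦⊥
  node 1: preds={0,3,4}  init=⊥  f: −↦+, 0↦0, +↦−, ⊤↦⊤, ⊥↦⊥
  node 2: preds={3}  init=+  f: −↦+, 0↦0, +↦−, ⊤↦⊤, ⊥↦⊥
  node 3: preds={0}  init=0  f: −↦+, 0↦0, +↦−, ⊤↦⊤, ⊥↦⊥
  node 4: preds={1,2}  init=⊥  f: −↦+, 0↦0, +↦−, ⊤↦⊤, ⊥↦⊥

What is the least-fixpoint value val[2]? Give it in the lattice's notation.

⊤

Iteration log — 7 steps:
  step 1. node 0  ⊔preds=⊥  new=+  stable
  step 2. node 1  ⊔preds=⊤  new=⊤  old=⊥  +wl: 
  step 3. node 2  ⊔preds=0  new=⊤  old=+  +wl: 
  step 4. node 3  ⊔preds=+  new=⊤  old=0  +wl: 1,2
  step 5. node 4  ⊔preds=⊤  new=⊤  old=⊥  +wl: 
  step 6. node 1  ⊔preds=⊤  new=⊤  stable
  step 7. node 2  ⊔preds=⊤  new=⊤  stable

Least fixpoint reached:
  node 0: +
  node 1: ⊤
  node 2: ⊤
  node 3: ⊤
  node 4: ⊤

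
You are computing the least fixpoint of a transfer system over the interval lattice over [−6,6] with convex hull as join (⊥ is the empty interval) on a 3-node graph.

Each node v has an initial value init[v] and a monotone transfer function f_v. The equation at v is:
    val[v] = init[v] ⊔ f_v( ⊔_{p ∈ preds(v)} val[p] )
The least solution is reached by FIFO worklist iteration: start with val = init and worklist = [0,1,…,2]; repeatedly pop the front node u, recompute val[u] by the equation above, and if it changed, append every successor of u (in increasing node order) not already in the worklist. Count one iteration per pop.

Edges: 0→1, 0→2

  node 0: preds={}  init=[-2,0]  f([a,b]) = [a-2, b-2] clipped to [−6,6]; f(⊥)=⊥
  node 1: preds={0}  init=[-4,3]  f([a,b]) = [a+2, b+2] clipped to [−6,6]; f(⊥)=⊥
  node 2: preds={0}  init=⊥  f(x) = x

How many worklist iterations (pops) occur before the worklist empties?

3

Trace (3 dequeues):
  [1] u=0 | in ⊥ | out [-2,0] | ==
  [2] u=1 | in [-2,0] | out [-4,3] | ==
  [3] u=2 | in [-2,0] | out [-2,0] | prev ⊥ | push {}

Converged values:
  [0] [-2,0]
  [1] [-4,3]
  [2] [-2,0]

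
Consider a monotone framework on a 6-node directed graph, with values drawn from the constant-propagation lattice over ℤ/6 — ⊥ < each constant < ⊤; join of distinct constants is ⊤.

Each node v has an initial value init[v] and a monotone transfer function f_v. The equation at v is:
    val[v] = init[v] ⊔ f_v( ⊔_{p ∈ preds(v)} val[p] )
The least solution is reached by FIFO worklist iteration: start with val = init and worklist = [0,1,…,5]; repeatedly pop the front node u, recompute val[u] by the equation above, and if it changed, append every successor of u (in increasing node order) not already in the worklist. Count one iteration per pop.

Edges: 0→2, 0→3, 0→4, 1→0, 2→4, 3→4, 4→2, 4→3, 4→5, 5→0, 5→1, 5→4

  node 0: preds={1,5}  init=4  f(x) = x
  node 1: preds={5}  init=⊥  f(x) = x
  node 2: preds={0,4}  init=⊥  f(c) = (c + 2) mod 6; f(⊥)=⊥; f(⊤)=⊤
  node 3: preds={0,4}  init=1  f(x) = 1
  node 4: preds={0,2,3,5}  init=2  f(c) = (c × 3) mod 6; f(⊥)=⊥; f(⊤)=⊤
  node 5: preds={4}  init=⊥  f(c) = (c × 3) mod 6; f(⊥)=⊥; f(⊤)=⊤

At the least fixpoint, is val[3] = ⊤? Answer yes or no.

no

Worklist (14 pops):
  #1 pop 0: in=⊥ → 4 (no change)
  #2 pop 1: in=⊥ → ⊥ (no change)
  #3 pop 2: in=⊤ → ⊤ (was ⊥); enqueue []
  #4 pop 3: in=⊤ → 1 (no change)
  #5 pop 4: in=⊤ → ⊤ (was 2); enqueue [2,3]
  #6 pop 5: in=⊤ → ⊤ (was ⊥); enqueue [0,1,4]
  #7 pop 2: in=⊤ → ⊤ (no change)
  #8 pop 3: in=⊤ → 1 (no change)
  #9 pop 0: in=⊤ → ⊤ (was 4); enqueue [2,3]
  #10 pop 1: in=⊤ → ⊤ (was ⊥); enqueue [0]
  #11 pop 4: in=⊤ → ⊤ (no change)
  #12 pop 2: in=⊤ → ⊤ (no change)
  #13 pop 3: in=⊤ → 1 (no change)
  #14 pop 0: in=⊤ → ⊤ (no change)

Fixpoint:
  val[0] = ⊤
  val[1] = ⊤
  val[2] = ⊤
  val[3] = 1
  val[4] = ⊤
  val[5] = ⊤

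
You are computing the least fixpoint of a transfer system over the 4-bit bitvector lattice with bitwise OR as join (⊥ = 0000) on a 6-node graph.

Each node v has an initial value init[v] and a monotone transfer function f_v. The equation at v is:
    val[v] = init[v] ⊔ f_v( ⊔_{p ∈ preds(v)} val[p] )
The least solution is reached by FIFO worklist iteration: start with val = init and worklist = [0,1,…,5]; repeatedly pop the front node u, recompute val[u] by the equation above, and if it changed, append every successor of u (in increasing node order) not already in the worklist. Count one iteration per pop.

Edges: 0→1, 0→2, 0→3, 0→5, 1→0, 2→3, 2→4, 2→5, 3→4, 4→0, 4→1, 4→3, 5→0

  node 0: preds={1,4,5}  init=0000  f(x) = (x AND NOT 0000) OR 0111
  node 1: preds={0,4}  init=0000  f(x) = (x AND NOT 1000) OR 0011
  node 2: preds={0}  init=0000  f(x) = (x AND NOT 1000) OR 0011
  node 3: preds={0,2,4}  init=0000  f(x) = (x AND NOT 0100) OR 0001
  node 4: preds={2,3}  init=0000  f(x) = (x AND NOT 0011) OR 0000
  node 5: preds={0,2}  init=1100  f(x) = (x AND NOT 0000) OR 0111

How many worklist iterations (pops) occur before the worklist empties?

Trace (9 dequeues):
  [1] u=0 | in 1100 | out 1111 | prev 0000 | push {}
  [2] u=1 | in 1111 | out 0111 | prev 0000 | push {0}
  [3] u=2 | in 1111 | out 0111 | prev 0000 | push {}
  [4] u=3 | in 1111 | out 1011 | prev 0000 | push {}
  [5] u=4 | in 1111 | out 1100 | prev 0000 | push {1,3}
  [6] u=5 | in 1111 | out 1111 | prev 1100 | push {}
  [7] u=0 | in 1111 | out 1111 | ==
  [8] u=1 | in 1111 | out 0111 | ==
  [9] u=3 | in 1111 | out 1011 | ==

Converged values:
  [0] 1111
  [1] 0111
  [2] 0111
  [3] 1011
  [4] 1100
  [5] 1111

9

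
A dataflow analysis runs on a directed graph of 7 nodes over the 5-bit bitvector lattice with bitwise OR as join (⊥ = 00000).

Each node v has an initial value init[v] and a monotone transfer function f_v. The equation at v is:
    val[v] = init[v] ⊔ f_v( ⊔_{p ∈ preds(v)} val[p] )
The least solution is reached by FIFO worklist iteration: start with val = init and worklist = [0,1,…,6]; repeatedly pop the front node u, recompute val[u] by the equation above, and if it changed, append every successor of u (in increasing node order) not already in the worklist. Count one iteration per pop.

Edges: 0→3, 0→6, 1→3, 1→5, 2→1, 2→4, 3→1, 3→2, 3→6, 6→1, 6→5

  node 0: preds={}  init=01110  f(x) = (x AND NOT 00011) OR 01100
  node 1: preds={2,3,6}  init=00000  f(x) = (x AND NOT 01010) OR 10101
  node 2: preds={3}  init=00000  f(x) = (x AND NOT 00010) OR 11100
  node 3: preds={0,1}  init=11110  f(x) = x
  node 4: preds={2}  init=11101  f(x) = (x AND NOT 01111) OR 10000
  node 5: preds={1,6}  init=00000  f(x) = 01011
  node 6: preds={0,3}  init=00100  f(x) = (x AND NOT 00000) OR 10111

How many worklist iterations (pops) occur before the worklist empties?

Trace (12 dequeues):
  [1] u=0 | in 00000 | out 01110 | ==
  [2] u=1 | in 11110 | out 10101 | prev 00000 | push {}
  [3] u=2 | in 11110 | out 11100 | prev 00000 | push {1}
  [4] u=3 | in 11111 | out 11111 | prev 11110 | push {2}
  [5] u=4 | in 11100 | out 11101 | ==
  [6] u=5 | in 10101 | out 01011 | prev 00000 | push {}
  [7] u=6 | in 11111 | out 11111 | prev 00100 | push {5}
  [8] u=1 | in 11111 | out 10101 | ==
  [9] u=2 | in 11111 | out 11101 | prev 11100 | push {1,4}
  [10] u=5 | in 11111 | out 01011 | ==
  [11] u=1 | in 11111 | out 10101 | ==
  [12] u=4 | in 11101 | out 11101 | ==

Converged values:
  [0] 01110
  [1] 10101
  [2] 11101
  [3] 11111
  [4] 11101
  [5] 01011
  [6] 11111

12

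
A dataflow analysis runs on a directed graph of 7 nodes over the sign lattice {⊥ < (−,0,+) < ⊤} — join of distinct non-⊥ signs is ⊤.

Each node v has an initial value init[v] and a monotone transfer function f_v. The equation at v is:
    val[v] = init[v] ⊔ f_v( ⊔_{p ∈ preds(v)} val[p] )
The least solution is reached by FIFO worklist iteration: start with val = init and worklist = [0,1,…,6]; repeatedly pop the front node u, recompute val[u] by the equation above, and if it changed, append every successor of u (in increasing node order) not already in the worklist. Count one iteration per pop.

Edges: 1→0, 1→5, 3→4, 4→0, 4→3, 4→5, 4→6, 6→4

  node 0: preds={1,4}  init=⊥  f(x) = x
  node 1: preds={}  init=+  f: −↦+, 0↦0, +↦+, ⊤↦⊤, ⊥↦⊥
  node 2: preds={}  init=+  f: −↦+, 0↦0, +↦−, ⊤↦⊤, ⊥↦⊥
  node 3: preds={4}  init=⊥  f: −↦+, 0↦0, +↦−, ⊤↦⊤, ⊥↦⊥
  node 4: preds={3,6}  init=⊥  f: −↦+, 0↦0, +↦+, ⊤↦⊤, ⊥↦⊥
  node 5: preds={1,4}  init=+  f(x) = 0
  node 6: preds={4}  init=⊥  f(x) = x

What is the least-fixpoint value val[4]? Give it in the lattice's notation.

⊥

Worklist (7 pops):
  #1 pop 0: in=+ → + (was ⊥); enqueue []
  #2 pop 1: in=⊥ → + (no change)
  #3 pop 2: in=⊥ → + (no change)
  #4 pop 3: in=⊥ → ⊥ (no change)
  #5 pop 4: in=⊥ → ⊥ (no change)
  #6 pop 5: in=+ → ⊤ (was +); enqueue []
  #7 pop 6: in=⊥ → ⊥ (no change)

Fixpoint:
  val[0] = +
  val[1] = +
  val[2] = +
  val[3] = ⊥
  val[4] = ⊥
  val[5] = ⊤
  val[6] = ⊥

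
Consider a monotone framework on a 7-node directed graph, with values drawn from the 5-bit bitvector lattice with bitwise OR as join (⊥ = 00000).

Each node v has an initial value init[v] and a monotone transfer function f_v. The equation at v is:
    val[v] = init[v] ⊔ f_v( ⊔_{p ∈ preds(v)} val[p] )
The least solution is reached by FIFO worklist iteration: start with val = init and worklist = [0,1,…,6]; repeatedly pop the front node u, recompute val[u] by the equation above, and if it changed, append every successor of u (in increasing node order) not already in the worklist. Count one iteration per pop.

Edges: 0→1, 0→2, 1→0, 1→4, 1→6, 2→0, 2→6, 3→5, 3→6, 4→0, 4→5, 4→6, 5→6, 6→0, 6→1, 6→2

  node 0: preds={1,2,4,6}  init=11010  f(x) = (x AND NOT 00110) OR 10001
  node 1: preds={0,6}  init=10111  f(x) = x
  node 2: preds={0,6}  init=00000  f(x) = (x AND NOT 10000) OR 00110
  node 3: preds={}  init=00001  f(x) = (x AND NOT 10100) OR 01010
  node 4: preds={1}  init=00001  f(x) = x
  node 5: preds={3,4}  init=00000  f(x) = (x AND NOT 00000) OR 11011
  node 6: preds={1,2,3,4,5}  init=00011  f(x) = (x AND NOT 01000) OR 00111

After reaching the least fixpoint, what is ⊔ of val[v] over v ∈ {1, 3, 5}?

11111

Trace (10 dequeues):
  [1] u=0 | in 10111 | out 11011 | prev 11010 | push {}
  [2] u=1 | in 11011 | out 11111 | prev 10111 | push {0}
  [3] u=2 | in 11011 | out 01111 | prev 00000 | push {}
  [4] u=3 | in 00000 | out 01011 | prev 00001 | push {}
  [5] u=4 | in 11111 | out 11111 | prev 00001 | push {}
  [6] u=5 | in 11111 | out 11111 | prev 00000 | push {}
  [7] u=6 | in 11111 | out 10111 | prev 00011 | push {1,2}
  [8] u=0 | in 11111 | out 11011 | ==
  [9] u=1 | in 11111 | out 11111 | ==
  [10] u=2 | in 11111 | out 01111 | ==

Converged values:
  [0] 11011
  [1] 11111
  [2] 01111
  [3] 01011
  [4] 11111
  [5] 11111
  [6] 10111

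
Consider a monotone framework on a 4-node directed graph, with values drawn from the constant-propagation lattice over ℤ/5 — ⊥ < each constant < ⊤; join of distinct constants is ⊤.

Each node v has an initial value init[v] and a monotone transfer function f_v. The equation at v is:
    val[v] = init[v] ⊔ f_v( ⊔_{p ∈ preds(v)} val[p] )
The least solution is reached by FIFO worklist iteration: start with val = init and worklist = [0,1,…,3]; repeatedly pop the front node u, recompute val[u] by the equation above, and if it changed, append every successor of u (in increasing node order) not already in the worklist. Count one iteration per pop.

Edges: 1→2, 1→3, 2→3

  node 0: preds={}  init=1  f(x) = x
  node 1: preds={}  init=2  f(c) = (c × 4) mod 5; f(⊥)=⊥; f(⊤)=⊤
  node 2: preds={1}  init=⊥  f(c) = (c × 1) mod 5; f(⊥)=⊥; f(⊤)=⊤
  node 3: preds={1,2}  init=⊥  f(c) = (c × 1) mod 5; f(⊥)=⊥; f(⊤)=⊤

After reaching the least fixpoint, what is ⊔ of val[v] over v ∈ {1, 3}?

2

Trace (4 dequeues):
  [1] u=0 | in ⊥ | out 1 | ==
  [2] u=1 | in ⊥ | out 2 | ==
  [3] u=2 | in 2 | out 2 | prev ⊥ | push {}
  [4] u=3 | in 2 | out 2 | prev ⊥ | push {}

Converged values:
  [0] 1
  [1] 2
  [2] 2
  [3] 2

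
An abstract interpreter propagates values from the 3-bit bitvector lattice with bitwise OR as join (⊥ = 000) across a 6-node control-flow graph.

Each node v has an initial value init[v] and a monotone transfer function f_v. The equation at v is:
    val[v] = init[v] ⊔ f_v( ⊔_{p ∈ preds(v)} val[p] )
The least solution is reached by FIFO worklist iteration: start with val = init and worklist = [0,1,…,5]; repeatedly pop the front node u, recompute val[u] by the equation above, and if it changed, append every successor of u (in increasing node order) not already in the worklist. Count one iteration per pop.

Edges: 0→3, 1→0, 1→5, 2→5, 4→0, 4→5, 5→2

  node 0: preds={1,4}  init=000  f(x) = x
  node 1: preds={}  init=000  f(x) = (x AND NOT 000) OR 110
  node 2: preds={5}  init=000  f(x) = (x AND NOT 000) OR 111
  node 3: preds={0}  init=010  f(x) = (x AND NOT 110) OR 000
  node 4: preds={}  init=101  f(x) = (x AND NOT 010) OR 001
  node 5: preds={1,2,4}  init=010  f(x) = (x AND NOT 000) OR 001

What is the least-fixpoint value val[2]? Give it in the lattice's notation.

Worklist (9 pops):
  #1 pop 0: in=101 → 101 (was 000); enqueue []
  #2 pop 1: in=000 → 110 (was 000); enqueue [0]
  #3 pop 2: in=010 → 111 (was 000); enqueue []
  #4 pop 3: in=101 → 011 (was 010); enqueue []
  #5 pop 4: in=000 → 101 (no change)
  #6 pop 5: in=111 → 111 (was 010); enqueue [2]
  #7 pop 0: in=111 → 111 (was 101); enqueue [3]
  #8 pop 2: in=111 → 111 (no change)
  #9 pop 3: in=111 → 011 (no change)

Fixpoint:
  val[0] = 111
  val[1] = 110
  val[2] = 111
  val[3] = 011
  val[4] = 101
  val[5] = 111

111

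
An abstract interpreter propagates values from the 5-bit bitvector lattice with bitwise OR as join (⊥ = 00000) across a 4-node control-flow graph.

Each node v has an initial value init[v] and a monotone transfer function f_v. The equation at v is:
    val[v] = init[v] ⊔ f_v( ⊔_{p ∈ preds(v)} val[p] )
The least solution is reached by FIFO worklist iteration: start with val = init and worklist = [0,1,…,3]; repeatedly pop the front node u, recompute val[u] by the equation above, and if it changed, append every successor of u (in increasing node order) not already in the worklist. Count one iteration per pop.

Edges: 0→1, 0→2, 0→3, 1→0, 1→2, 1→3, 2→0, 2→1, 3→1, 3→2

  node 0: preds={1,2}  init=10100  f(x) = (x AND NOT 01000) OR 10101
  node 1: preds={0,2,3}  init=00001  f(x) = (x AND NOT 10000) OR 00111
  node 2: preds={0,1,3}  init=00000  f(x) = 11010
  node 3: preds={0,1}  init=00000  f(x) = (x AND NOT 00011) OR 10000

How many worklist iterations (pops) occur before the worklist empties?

11

Iteration log — 11 steps:
  step 1. node 0  ⊔preds=00001  new=10101  old=10100  +wl: 
  step 2. node 1  ⊔preds=10101  new=00111  old=00001  +wl: 0
  step 3. node 2  ⊔preds=10111  new=11010  old=00000  +wl: 1
  step 4. node 3  ⊔preds=10111  new=10100  old=00000  +wl: 2
  step 5. node 0  ⊔preds=11111  new=10111  old=10101  +wl: 3
  step 6. node 1  ⊔preds=11111  new=01111  old=00111  +wl: 0
  step 7. node 2  ⊔preds=11111  new=11010  stable
  step 8. node 3  ⊔preds=11111  new=11100  old=10100  +wl: 1,2
  step 9. node 0  ⊔preds=11111  new=10111  stable
  step 10. node 1  ⊔preds=11111  new=01111  stable
  step 11. node 2  ⊔preds=11111  new=11010  stable

Least fixpoint reached:
  node 0: 10111
  node 1: 01111
  node 2: 11010
  node 3: 11100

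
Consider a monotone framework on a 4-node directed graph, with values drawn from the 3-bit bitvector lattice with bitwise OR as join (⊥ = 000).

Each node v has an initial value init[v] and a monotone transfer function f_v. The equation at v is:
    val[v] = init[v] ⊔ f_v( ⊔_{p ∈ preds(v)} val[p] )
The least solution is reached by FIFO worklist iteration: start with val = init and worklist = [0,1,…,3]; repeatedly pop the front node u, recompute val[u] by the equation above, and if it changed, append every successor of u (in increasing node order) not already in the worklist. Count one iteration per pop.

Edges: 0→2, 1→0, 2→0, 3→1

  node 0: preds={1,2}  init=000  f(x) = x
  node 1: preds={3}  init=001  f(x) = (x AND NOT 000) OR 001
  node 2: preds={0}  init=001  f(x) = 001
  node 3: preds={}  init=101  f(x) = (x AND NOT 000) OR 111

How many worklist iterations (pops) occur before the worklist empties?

9

Trace (9 dequeues):
  [1] u=0 | in 001 | out 001 | prev 000 | push {}
  [2] u=1 | in 101 | out 101 | prev 001 | push {0}
  [3] u=2 | in 001 | out 001 | ==
  [4] u=3 | in 000 | out 111 | prev 101 | push {1}
  [5] u=0 | in 101 | out 101 | prev 001 | push {2}
  [6] u=1 | in 111 | out 111 | prev 101 | push {0}
  [7] u=2 | in 101 | out 001 | ==
  [8] u=0 | in 111 | out 111 | prev 101 | push {2}
  [9] u=2 | in 111 | out 001 | ==

Converged values:
  [0] 111
  [1] 111
  [2] 001
  [3] 111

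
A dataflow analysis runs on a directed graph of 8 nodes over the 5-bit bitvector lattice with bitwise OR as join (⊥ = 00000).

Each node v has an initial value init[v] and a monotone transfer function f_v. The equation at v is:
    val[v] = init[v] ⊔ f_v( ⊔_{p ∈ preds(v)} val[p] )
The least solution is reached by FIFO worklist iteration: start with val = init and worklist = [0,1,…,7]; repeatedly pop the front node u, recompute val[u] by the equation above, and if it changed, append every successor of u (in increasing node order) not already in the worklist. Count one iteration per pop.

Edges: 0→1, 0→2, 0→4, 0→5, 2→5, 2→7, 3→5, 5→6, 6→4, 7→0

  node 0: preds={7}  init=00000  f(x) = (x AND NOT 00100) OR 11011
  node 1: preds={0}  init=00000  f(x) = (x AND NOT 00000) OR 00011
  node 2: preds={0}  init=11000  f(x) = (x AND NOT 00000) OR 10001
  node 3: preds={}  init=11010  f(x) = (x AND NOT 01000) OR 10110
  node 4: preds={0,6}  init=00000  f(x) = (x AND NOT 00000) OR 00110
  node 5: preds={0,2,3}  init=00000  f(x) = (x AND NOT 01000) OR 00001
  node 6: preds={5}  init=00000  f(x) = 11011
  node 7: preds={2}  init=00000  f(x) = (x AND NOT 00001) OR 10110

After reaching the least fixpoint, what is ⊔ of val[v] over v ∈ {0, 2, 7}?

Trace (10 dequeues):
  [1] u=0 | in 00000 | out 11011 | prev 00000 | push {}
  [2] u=1 | in 11011 | out 11011 | prev 00000 | push {}
  [3] u=2 | in 11011 | out 11011 | prev 11000 | push {}
  [4] u=3 | in 00000 | out 11110 | prev 11010 | push {}
  [5] u=4 | in 11011 | out 11111 | prev 00000 | push {}
  [6] u=5 | in 11111 | out 10111 | prev 00000 | push {}
  [7] u=6 | in 10111 | out 11011 | prev 00000 | push {4}
  [8] u=7 | in 11011 | out 11110 | prev 00000 | push {0}
  [9] u=4 | in 11011 | out 11111 | ==
  [10] u=0 | in 11110 | out 11011 | ==

Converged values:
  [0] 11011
  [1] 11011
  [2] 11011
  [3] 11110
  [4] 11111
  [5] 10111
  [6] 11011
  [7] 11110

11111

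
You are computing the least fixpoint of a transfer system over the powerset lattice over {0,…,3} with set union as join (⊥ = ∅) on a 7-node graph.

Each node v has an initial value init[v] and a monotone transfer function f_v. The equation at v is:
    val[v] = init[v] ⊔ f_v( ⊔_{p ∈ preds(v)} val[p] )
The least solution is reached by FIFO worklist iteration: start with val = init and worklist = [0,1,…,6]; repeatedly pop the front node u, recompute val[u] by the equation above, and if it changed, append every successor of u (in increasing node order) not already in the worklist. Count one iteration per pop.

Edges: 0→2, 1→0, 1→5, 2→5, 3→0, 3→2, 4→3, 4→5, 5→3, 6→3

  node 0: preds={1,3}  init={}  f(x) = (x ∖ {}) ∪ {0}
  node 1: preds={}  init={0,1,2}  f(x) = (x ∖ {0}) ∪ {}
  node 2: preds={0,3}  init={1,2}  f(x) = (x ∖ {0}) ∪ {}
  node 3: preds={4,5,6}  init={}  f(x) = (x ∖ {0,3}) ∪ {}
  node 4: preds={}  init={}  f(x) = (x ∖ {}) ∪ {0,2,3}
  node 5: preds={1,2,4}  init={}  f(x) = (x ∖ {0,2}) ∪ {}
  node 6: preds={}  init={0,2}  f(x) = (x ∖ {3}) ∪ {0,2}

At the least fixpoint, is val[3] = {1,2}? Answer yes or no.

Iteration log — 12 steps:
  step 1. node 0  ⊔preds={0,1,2}  new={0,1,2}  old={}  +wl: 
  step 2. node 1  ⊔preds={}  new={0,1,2}  stable
  step 3. node 2  ⊔preds={0,1,2}  new={1,2}  stable
  step 4. node 3  ⊔preds={0,2}  new={2}  old={}  +wl: 0,2
  step 5. node 4  ⊔preds={}  new={0,2,3}  old={}  +wl: 3
  step 6. node 5  ⊔preds={0,1,2,3}  new={1,3}  old={}  +wl: 
  step 7. node 6  ⊔preds={}  new={0,2}  stable
  step 8. node 0  ⊔preds={0,1,2}  new={0,1,2}  stable
  step 9. node 2  ⊔preds={0,1,2}  new={1,2}  stable
  step 10. node 3  ⊔preds={0,1,2,3}  new={1,2}  old={2}  +wl: 0,2
  step 11. node 0  ⊔preds={0,1,2}  new={0,1,2}  stable
  step 12. node 2  ⊔preds={0,1,2}  new={1,2}  stable

Least fixpoint reached:
  node 0: {0,1,2}
  node 1: {0,1,2}
  node 2: {1,2}
  node 3: {1,2}
  node 4: {0,2,3}
  node 5: {1,3}
  node 6: {0,2}

yes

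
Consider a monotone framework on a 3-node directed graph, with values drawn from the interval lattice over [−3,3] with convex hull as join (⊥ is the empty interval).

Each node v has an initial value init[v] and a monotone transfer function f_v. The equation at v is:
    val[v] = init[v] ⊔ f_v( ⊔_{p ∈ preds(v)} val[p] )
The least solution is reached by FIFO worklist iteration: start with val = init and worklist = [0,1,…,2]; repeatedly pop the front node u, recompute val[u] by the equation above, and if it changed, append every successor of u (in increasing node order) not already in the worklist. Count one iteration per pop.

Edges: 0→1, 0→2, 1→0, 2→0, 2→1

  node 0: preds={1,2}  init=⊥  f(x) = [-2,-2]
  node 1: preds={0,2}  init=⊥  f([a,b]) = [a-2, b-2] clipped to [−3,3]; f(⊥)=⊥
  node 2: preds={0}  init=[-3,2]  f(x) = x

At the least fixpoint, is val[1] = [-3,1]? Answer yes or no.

Trace (4 dequeues):
  [1] u=0 | in [-3,2] | out [-2,-2] | prev ⊥ | push {}
  [2] u=1 | in [-3,2] | out [-3,0] | prev ⊥ | push {0}
  [3] u=2 | in [-2,-2] | out [-3,2] | ==
  [4] u=0 | in [-3,2] | out [-2,-2] | ==

Converged values:
  [0] [-2,-2]
  [1] [-3,0]
  [2] [-3,2]

no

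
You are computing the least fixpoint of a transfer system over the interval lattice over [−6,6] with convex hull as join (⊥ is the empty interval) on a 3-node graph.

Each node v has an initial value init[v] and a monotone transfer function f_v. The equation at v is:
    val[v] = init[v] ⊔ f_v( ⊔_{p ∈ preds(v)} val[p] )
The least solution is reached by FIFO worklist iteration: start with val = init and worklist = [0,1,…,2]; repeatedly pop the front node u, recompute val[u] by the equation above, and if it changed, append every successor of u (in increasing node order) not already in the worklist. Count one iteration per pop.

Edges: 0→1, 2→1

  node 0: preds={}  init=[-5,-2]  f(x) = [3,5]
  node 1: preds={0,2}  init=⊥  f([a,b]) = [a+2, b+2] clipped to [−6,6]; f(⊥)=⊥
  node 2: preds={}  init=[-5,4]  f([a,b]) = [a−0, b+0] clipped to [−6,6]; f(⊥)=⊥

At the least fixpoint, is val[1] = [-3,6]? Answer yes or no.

Worklist (3 pops):
  #1 pop 0: in=⊥ → [-5,5] (was [-5,-2]); enqueue []
  #2 pop 1: in=[-5,5] → [-3,6] (was ⊥); enqueue []
  #3 pop 2: in=⊥ → [-5,4] (no change)

Fixpoint:
  val[0] = [-5,5]
  val[1] = [-3,6]
  val[2] = [-5,4]

yes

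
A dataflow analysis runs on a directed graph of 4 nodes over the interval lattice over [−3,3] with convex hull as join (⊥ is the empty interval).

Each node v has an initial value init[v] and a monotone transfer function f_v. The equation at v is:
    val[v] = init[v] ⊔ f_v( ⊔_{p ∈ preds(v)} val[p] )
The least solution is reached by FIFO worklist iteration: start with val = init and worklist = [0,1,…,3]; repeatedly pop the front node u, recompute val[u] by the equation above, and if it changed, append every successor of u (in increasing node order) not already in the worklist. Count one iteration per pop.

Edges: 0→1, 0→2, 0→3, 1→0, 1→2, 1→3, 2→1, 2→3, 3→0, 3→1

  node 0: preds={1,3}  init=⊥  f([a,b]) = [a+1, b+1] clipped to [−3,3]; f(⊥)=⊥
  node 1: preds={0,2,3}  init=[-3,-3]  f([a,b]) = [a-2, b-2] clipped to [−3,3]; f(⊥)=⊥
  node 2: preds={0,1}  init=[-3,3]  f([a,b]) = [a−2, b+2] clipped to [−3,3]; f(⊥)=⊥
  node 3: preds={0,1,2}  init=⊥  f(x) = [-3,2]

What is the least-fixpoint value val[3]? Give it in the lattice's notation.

[-3,2]

Trace (8 dequeues):
  [1] u=0 | in [-3,-3] | out [-2,-2] | prev ⊥ | push {}
  [2] u=1 | in [-3,3] | out [-3,1] | prev [-3,-3] | push {0}
  [3] u=2 | in [-3,1] | out [-3,3] | ==
  [4] u=3 | in [-3,3] | out [-3,2] | prev ⊥ | push {1}
  [5] u=0 | in [-3,2] | out [-2,3] | prev [-2,-2] | push {2,3}
  [6] u=1 | in [-3,3] | out [-3,1] | ==
  [7] u=2 | in [-3,3] | out [-3,3] | ==
  [8] u=3 | in [-3,3] | out [-3,2] | ==

Converged values:
  [0] [-2,3]
  [1] [-3,1]
  [2] [-3,3]
  [3] [-3,2]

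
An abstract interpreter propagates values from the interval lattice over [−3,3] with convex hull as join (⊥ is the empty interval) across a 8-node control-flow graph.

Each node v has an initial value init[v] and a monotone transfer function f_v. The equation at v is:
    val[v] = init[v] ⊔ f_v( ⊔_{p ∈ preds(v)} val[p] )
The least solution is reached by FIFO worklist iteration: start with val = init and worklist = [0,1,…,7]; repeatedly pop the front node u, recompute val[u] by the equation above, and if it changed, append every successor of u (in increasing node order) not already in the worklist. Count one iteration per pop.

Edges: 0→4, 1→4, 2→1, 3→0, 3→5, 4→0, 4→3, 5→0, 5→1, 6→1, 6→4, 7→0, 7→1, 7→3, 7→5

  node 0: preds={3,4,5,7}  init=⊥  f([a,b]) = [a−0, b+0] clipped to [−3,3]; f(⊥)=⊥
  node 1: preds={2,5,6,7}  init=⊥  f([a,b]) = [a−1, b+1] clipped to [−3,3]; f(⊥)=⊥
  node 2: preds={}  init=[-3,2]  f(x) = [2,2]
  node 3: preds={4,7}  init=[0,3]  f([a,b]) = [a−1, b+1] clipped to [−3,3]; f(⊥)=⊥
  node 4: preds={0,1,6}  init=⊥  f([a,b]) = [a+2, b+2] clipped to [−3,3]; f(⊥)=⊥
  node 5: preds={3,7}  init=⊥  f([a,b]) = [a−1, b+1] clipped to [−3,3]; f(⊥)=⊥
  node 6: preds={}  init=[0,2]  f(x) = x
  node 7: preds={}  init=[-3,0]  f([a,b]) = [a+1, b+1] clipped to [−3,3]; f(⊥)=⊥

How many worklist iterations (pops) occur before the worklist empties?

Iteration log — 11 steps:
  step 1. node 0  ⊔preds=[-3,3]  new=[-3,3]  old=⊥  +wl: 
  step 2. node 1  ⊔preds=[-3,2]  new=[-3,3]  old=⊥  +wl: 
  step 3. node 2  ⊔preds=⊥  new=[-3,2]  stable
  step 4. node 3  ⊔preds=[-3,0]  new=[-3,3]  old=[0,3]  +wl: 0
  step 5. node 4  ⊔preds=[-3,3]  new=[-1,3]  old=⊥  +wl: 3
  step 6. node 5  ⊔preds=[-3,3]  new=[-3,3]  old=⊥  +wl: 1
  step 7. node 6  ⊔preds=⊥  new=[0,2]  stable
  step 8. node 7  ⊔preds=⊥  new=[-3,0]  stable
  step 9. node 0  ⊔preds=[-3,3]  new=[-3,3]  stable
  step 10. node 3  ⊔preds=[-3,3]  new=[-3,3]  stable
  step 11. node 1  ⊔preds=[-3,3]  new=[-3,3]  stable

Least fixpoint reached:
  node 0: [-3,3]
  node 1: [-3,3]
  node 2: [-3,2]
  node 3: [-3,3]
  node 4: [-1,3]
  node 5: [-3,3]
  node 6: [0,2]
  node 7: [-3,0]

11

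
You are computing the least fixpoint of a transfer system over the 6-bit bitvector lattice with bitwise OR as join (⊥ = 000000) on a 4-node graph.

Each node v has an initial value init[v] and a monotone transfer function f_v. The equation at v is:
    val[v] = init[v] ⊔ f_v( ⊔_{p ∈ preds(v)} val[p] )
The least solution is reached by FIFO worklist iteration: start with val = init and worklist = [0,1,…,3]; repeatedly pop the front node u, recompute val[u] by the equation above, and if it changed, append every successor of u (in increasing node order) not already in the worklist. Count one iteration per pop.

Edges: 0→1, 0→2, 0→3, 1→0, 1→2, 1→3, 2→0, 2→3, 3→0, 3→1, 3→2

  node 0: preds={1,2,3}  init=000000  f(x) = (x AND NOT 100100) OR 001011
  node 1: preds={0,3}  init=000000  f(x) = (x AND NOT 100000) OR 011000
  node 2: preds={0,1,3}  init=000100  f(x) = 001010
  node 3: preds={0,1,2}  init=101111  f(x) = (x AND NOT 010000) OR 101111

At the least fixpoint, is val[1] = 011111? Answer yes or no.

Worklist (8 pops):
  #1 pop 0: in=101111 → 001011 (was 000000); enqueue []
  #2 pop 1: in=101111 → 011111 (was 000000); enqueue [0]
  #3 pop 2: in=111111 → 001110 (was 000100); enqueue []
  #4 pop 3: in=011111 → 101111 (no change)
  #5 pop 0: in=111111 → 011011 (was 001011); enqueue [1,2,3]
  #6 pop 1: in=111111 → 011111 (no change)
  #7 pop 2: in=111111 → 001110 (no change)
  #8 pop 3: in=011111 → 101111 (no change)

Fixpoint:
  val[0] = 011011
  val[1] = 011111
  val[2] = 001110
  val[3] = 101111

yes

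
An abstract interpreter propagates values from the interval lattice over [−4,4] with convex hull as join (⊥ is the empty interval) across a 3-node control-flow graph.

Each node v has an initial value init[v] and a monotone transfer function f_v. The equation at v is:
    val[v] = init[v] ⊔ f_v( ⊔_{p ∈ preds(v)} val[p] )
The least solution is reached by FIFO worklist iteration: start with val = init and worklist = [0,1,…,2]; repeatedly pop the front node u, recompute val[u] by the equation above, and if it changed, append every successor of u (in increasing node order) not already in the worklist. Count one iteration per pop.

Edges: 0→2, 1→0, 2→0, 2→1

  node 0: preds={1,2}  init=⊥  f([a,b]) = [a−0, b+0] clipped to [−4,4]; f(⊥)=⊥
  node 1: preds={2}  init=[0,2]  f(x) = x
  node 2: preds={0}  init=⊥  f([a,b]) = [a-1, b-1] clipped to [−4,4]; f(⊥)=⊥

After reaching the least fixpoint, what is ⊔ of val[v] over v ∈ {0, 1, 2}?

Trace (16 dequeues):
  [1] u=0 | in [0,2] | out [0,2] | prev ⊥ | push {}
  [2] u=1 | in ⊥ | out [0,2] | ==
  [3] u=2 | in [0,2] | out [-1,1] | prev ⊥ | push {0,1}
  [4] u=0 | in [-1,2] | out [-1,2] | prev [0,2] | push {2}
  [5] u=1 | in [-1,1] | out [-1,2] | prev [0,2] | push {0}
  [6] u=2 | in [-1,2] | out [-2,1] | prev [-1,1] | push {1}
  [7] u=0 | in [-2,2] | out [-2,2] | prev [-1,2] | push {2}
  [8] u=1 | in [-2,1] | out [-2,2] | prev [-1,2] | push {0}
  [9] u=2 | in [-2,2] | out [-3,1] | prev [-2,1] | push {1}
  [10] u=0 | in [-3,2] | out [-3,2] | prev [-2,2] | push {2}
  [11] u=1 | in [-3,1] | out [-3,2] | prev [-2,2] | push {0}
  [12] u=2 | in [-3,2] | out [-4,1] | prev [-3,1] | push {1}
  [13] u=0 | in [-4,2] | out [-4,2] | prev [-3,2] | push {2}
  [14] u=1 | in [-4,1] | out [-4,2] | prev [-3,2] | push {0}
  [15] u=2 | in [-4,2] | out [-4,1] | ==
  [16] u=0 | in [-4,2] | out [-4,2] | ==

Converged values:
  [0] [-4,2]
  [1] [-4,2]
  [2] [-4,1]

[-4,2]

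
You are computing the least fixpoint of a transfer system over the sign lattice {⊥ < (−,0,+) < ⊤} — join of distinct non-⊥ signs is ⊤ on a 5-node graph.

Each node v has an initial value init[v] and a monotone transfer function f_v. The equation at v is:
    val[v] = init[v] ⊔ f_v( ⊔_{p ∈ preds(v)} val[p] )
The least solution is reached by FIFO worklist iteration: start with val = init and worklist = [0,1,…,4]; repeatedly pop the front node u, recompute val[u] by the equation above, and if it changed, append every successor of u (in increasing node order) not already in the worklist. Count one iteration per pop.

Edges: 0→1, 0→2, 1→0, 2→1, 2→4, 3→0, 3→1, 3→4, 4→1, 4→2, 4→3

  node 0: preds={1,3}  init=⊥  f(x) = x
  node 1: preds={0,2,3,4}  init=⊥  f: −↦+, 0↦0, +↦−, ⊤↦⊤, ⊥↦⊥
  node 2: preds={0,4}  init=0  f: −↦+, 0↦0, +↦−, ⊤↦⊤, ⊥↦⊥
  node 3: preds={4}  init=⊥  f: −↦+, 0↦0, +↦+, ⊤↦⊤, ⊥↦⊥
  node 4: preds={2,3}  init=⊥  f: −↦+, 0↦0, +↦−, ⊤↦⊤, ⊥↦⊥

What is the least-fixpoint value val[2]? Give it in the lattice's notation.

0

Iteration log — 12 steps:
  step 1. node 0  ⊔preds=⊥  new=⊥  stable
  step 2. node 1  ⊔preds=0  new=0  old=⊥  +wl: 0
  step 3. node 2  ⊔preds=⊥  new=0  stable
  step 4. node 3  ⊔preds=⊥  new=⊥  stable
  step 5. node 4  ⊔preds=0  new=0  old=⊥  +wl: 1,2,3
  step 6. node 0  ⊔preds=0  new=0  old=⊥  +wl: 
  step 7. node 1  ⊔preds=0  new=0  stable
  step 8. node 2  ⊔preds=0  new=0  stable
  step 9. node 3  ⊔preds=0  new=0  old=⊥  +wl: 0,1,4
  step 10. node 0  ⊔preds=0  new=0  stable
  step 11. node 1  ⊔preds=0  new=0  stable
  step 12. node 4  ⊔preds=0  new=0  stable

Least fixpoint reached:
  node 0: 0
  node 1: 0
  node 2: 0
  node 3: 0
  node 4: 0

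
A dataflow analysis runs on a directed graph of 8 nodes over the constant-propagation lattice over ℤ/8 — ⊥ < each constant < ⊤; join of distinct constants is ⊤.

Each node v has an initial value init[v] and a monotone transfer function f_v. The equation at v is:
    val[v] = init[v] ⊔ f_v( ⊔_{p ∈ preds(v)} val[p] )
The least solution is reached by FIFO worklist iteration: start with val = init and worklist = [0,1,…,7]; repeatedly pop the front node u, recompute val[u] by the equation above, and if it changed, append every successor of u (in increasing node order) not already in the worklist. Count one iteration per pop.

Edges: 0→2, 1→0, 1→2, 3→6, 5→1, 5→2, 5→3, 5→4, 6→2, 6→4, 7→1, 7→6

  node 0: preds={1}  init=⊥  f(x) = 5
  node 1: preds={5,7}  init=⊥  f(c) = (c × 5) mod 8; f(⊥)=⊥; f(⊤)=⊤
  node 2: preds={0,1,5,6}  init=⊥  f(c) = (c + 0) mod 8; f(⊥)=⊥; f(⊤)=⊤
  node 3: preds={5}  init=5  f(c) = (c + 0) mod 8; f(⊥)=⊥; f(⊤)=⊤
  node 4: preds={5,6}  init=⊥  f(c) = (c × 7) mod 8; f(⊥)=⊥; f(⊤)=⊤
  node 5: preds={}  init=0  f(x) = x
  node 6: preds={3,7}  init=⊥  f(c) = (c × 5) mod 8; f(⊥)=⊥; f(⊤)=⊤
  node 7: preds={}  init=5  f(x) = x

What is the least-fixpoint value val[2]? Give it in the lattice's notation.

⊤

Worklist (11 pops):
  #1 pop 0: in=⊥ → 5 (was ⊥); enqueue []
  #2 pop 1: in=⊤ → ⊤ (was ⊥); enqueue [0]
  #3 pop 2: in=⊤ → ⊤ (was ⊥); enqueue []
  #4 pop 3: in=0 → ⊤ (was 5); enqueue []
  #5 pop 4: in=0 → 0 (was ⊥); enqueue []
  #6 pop 5: in=⊥ → 0 (no change)
  #7 pop 6: in=⊤ → ⊤ (was ⊥); enqueue [2,4]
  #8 pop 7: in=⊥ → 5 (no change)
  #9 pop 0: in=⊤ → 5 (no change)
  #10 pop 2: in=⊤ → ⊤ (no change)
  #11 pop 4: in=⊤ → ⊤ (was 0); enqueue []

Fixpoint:
  val[0] = 5
  val[1] = ⊤
  val[2] = ⊤
  val[3] = ⊤
  val[4] = ⊤
  val[5] = 0
  val[6] = ⊤
  val[7] = 5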